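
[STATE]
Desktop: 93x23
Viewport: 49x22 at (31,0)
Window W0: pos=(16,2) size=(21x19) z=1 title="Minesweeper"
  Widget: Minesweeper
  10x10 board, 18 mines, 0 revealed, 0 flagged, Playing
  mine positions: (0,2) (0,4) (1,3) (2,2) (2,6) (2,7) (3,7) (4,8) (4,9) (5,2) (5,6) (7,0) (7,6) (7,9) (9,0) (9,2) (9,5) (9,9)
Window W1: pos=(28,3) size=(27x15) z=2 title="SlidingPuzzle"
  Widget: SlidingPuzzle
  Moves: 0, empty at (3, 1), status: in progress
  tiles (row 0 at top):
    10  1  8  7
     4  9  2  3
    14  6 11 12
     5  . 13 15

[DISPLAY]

                                                 
                                                 
━━━━━┓                                           
━━━━━━━━━━━━━━━━━━━━━━━┓                         
lidingPuzzle           ┃                         
───────────────────────┨                         
───┬────┬────┬────┐    ┃                         
10 │  1 │  8 │  7 │    ┃                         
───┼────┼────┼────┤    ┃                         
 4 │  9 │  2 │  3 │    ┃                         
───┼────┼────┼────┤    ┃                         
14 │  6 │ 11 │ 12 │    ┃                         
───┼────┼────┼────┤    ┃                         
 5 │    │ 13 │ 15 │    ┃                         
───┴────┴────┴────┘    ┃                         
ves: 0                 ┃                         
                       ┃                         
━━━━━━━━━━━━━━━━━━━━━━━┛                         
     ┃                                           
     ┃                                           
━━━━━┛                                           
                                                 


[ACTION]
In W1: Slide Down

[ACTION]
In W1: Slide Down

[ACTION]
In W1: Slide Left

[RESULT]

                                                 
                                                 
━━━━━┓                                           
━━━━━━━━━━━━━━━━━━━━━━━┓                         
lidingPuzzle           ┃                         
───────────────────────┨                         
───┬────┬────┬────┐    ┃                         
10 │  1 │  8 │  7 │    ┃                         
───┼────┼────┼────┤    ┃                         
 4 │  2 │    │  3 │    ┃                         
───┼────┼────┼────┤    ┃                         
14 │  9 │ 11 │ 12 │    ┃                         
───┼────┼────┼────┤    ┃                         
 5 │  6 │ 13 │ 15 │    ┃                         
───┴────┴────┴────┘    ┃                         
ves: 3                 ┃                         
                       ┃                         
━━━━━━━━━━━━━━━━━━━━━━━┛                         
     ┃                                           
     ┃                                           
━━━━━┛                                           
                                                 


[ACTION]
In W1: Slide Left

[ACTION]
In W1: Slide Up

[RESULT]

                                                 
                                                 
━━━━━┓                                           
━━━━━━━━━━━━━━━━━━━━━━━┓                         
lidingPuzzle           ┃                         
───────────────────────┨                         
───┬────┬────┬────┐    ┃                         
10 │  1 │  8 │  7 │    ┃                         
───┼────┼────┼────┤    ┃                         
 4 │  2 │  3 │ 12 │    ┃                         
───┼────┼────┼────┤    ┃                         
14 │  9 │ 11 │    │    ┃                         
───┼────┼────┼────┤    ┃                         
 5 │  6 │ 13 │ 15 │    ┃                         
───┴────┴────┴────┘    ┃                         
ves: 5                 ┃                         
                       ┃                         
━━━━━━━━━━━━━━━━━━━━━━━┛                         
     ┃                                           
     ┃                                           
━━━━━┛                                           
                                                 


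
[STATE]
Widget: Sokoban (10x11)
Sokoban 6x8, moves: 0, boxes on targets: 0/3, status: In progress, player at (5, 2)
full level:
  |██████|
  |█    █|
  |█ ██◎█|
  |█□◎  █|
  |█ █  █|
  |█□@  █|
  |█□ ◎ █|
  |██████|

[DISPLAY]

██████    
█    █    
█ ██◎█    
█□◎  █    
█ █  █    
█□@  █    
█□ ◎ █    
██████    
Moves: 0  
          
          


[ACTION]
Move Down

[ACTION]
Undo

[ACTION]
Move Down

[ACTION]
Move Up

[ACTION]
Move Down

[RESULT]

██████    
█    █    
█ ██◎█    
█□◎  █    
█ █  █    
█□   █    
█□@◎ █    
██████    
Moves: 3  
          
          


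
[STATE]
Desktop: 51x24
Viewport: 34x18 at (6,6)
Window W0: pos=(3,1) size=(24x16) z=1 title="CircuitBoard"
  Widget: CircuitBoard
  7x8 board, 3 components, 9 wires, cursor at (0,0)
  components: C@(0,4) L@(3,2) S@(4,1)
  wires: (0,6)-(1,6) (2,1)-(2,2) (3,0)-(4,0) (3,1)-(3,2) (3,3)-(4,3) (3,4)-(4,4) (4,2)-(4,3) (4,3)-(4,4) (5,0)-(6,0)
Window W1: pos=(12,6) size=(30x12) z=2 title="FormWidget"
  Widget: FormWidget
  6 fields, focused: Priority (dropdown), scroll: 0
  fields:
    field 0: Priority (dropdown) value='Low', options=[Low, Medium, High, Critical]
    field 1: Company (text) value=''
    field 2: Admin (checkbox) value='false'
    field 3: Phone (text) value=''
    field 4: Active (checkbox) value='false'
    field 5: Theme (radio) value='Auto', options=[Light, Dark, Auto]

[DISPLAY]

      ┏━━━━━━━━━━━━━━━━━━━━━━━━━━━
      ┃ FormWidget                
      ┠───────────────────────────
      ┃> Priority:   [Low        ▼
      ┃  Company:    [            
  ·   ┃  Admin:      [ ]          
  │   ┃  Phone:      [            
  ·   ┃  Active:     [ ]          
      ┃  Theme:      ( ) Light  ( 
  ·   ┃                           
━━━━━━┃                           
      ┗━━━━━━━━━━━━━━━━━━━━━━━━━━━
                                  
                                  
                                  
                                  
                                  
                                  


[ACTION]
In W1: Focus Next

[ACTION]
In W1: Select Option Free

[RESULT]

      ┏━━━━━━━━━━━━━━━━━━━━━━━━━━━
      ┃ FormWidget                
      ┠───────────────────────────
      ┃  Priority:   [Low        ▼
      ┃> Company:    [            
  ·   ┃  Admin:      [ ]          
  │   ┃  Phone:      [            
  ·   ┃  Active:     [ ]          
      ┃  Theme:      ( ) Light  ( 
  ·   ┃                           
━━━━━━┃                           
      ┗━━━━━━━━━━━━━━━━━━━━━━━━━━━
                                  
                                  
                                  
                                  
                                  
                                  


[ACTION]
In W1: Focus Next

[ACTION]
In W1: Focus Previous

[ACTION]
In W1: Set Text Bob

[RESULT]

      ┏━━━━━━━━━━━━━━━━━━━━━━━━━━━
      ┃ FormWidget                
      ┠───────────────────────────
      ┃  Priority:   [Low        ▼
      ┃> Company:    [Bob         
  ·   ┃  Admin:      [ ]          
  │   ┃  Phone:      [            
  ·   ┃  Active:     [ ]          
      ┃  Theme:      ( ) Light  ( 
  ·   ┃                           
━━━━━━┃                           
      ┗━━━━━━━━━━━━━━━━━━━━━━━━━━━
                                  
                                  
                                  
                                  
                                  
                                  


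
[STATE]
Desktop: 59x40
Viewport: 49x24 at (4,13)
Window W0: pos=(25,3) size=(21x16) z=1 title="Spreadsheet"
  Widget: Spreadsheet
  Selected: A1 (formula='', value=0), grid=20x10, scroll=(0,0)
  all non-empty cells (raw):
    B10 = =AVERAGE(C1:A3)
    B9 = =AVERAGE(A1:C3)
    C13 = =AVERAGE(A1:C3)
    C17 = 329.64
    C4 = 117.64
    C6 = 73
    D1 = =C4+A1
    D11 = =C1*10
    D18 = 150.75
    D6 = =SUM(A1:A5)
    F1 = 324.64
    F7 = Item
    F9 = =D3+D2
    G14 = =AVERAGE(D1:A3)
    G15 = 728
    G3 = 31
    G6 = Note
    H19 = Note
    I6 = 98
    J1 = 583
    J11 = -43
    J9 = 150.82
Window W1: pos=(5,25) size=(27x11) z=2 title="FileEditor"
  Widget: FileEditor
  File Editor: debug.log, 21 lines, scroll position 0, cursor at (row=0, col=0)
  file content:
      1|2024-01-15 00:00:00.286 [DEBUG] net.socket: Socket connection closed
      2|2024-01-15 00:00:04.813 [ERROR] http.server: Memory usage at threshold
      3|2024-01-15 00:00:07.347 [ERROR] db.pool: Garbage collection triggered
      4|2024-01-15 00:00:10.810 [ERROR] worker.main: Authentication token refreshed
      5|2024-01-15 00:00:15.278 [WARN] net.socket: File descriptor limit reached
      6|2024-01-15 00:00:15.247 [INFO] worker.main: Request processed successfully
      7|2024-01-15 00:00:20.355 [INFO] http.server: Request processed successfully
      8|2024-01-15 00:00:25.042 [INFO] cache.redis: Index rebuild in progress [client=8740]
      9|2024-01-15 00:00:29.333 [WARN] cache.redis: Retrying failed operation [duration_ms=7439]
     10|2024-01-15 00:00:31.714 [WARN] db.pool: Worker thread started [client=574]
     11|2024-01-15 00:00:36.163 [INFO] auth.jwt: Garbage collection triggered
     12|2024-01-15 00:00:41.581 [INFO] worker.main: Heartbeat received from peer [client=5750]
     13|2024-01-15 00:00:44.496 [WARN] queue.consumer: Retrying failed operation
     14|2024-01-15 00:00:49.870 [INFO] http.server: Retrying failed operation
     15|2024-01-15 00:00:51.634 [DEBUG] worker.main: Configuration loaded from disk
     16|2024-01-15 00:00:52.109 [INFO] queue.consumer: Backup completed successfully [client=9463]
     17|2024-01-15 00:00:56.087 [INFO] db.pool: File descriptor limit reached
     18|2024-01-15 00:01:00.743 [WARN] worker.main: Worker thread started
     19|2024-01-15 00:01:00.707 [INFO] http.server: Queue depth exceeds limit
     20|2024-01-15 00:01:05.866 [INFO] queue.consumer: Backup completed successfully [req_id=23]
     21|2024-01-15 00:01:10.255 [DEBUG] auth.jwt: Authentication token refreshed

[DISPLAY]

                     ┃  5        0       ┃       
                     ┃  6        0       ┃       
                     ┃  7        0       ┃       
                     ┃  8        0       ┃       
                     ┃  9        0       ┃       
                     ┗━━━━━━━━━━━━━━━━━━━┛       
                                                 
                                                 
                                                 
                                                 
                                                 
                                                 
 ┏━━━━━━━━━━━━━━━━━━━━━━━━━┓                     
 ┃ FileEditor              ┃                     
 ┠─────────────────────────┨                     
 ┃█024-01-15 00:00:00.286 ▲┃                     
 ┃2024-01-15 00:00:04.813 █┃                     
 ┃2024-01-15 00:00:07.347 ░┃                     
 ┃2024-01-15 00:00:10.810 ░┃                     
 ┃2024-01-15 00:00:15.278 ░┃                     
 ┃2024-01-15 00:00:15.247 ░┃                     
 ┃2024-01-15 00:00:20.355 ▼┃                     
 ┗━━━━━━━━━━━━━━━━━━━━━━━━━┛                     
                                                 


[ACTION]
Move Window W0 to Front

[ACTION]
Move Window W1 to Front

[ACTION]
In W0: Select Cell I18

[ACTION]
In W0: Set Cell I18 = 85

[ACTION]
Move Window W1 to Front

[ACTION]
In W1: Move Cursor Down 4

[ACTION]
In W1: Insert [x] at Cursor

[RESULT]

                     ┃  5        0       ┃       
                     ┃  6        0       ┃       
                     ┃  7        0       ┃       
                     ┃  8        0       ┃       
                     ┃  9        0       ┃       
                     ┗━━━━━━━━━━━━━━━━━━━┛       
                                                 
                                                 
                                                 
                                                 
                                                 
                                                 
 ┏━━━━━━━━━━━━━━━━━━━━━━━━━┓                     
 ┃ FileEditor              ┃                     
 ┠─────────────────────────┨                     
 ┃2024-01-15 00:00:00.286 ▲┃                     
 ┃2024-01-15 00:00:04.813 █┃                     
 ┃2024-01-15 00:00:07.347 ░┃                     
 ┃2024-01-15 00:00:10.810 ░┃                     
 ┃x█024-01-15 00:00:15.278░┃                     
 ┃2024-01-15 00:00:15.247 ░┃                     
 ┃2024-01-15 00:00:20.355 ▼┃                     
 ┗━━━━━━━━━━━━━━━━━━━━━━━━━┛                     
                                                 


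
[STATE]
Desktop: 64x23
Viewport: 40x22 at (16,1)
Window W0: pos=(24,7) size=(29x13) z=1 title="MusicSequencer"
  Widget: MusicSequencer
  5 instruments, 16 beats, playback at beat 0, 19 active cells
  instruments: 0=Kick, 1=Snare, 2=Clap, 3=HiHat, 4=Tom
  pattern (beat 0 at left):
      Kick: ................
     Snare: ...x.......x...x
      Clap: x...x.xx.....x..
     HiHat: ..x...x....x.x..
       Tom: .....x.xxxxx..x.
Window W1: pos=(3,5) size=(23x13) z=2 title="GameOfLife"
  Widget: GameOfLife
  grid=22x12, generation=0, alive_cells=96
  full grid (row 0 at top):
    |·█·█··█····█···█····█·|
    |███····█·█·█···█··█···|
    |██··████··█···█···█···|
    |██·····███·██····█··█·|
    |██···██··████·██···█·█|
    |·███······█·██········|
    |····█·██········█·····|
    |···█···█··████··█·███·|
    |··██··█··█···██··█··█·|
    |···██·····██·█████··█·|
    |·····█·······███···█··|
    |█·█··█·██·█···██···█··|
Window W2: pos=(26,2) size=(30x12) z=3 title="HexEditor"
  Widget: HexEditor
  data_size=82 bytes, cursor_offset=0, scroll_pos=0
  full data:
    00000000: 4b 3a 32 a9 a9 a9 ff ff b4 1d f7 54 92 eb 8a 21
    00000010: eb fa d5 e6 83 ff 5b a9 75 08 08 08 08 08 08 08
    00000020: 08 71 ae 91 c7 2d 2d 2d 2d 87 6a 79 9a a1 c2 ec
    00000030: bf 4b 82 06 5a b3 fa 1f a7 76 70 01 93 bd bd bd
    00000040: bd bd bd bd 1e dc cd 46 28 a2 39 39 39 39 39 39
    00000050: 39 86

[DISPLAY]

                                        
          ┏━━━━━━━━━━━━━━━━━━━━━━━━━━━━┓
          ┃ HexEditor                  ┃
          ┠────────────────────────────┨
━━━━━━━━━┓┃00000000  4B 3a 32 a9 a9 a9 ┃
         ┃┃00000010  eb fa d5 e6 83 ff ┃
─────────┨┃00000020  08 71 ae 91 c7 2d ┃
         ┃┃00000030  bf 4b 82 06 5a b3 ┃
··█···█··┃┃00000040  bd bd bd bd 1e dc ┃
█····█··█┃┃00000050  39 86             ┃
█·██···█·┃┃                            ┃
██·······┃┃                            ┃
····█····┃┗━━━━━━━━━━━━━━━━━━━━━━━━━━━━┛
██··█·███┃HiHat··█···█····█·█··     ┃   
·██··█··█┃  Tom·····█·█████··█·     ┃   
·█████··█┃                          ┃   
━━━━━━━━━┛                          ┃   
        ┃                           ┃   
        ┗━━━━━━━━━━━━━━━━━━━━━━━━━━━┛   
                                        
                                        
                                        


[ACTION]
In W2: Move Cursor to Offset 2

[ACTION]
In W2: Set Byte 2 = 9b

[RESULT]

                                        
          ┏━━━━━━━━━━━━━━━━━━━━━━━━━━━━┓
          ┃ HexEditor                  ┃
          ┠────────────────────────────┨
━━━━━━━━━┓┃00000000  4b 3a 9B a9 a9 a9 ┃
         ┃┃00000010  eb fa d5 e6 83 ff ┃
─────────┨┃00000020  08 71 ae 91 c7 2d ┃
         ┃┃00000030  bf 4b 82 06 5a b3 ┃
··█···█··┃┃00000040  bd bd bd bd 1e dc ┃
█····█··█┃┃00000050  39 86             ┃
█·██···█·┃┃                            ┃
██·······┃┃                            ┃
····█····┃┗━━━━━━━━━━━━━━━━━━━━━━━━━━━━┛
██··█·███┃HiHat··█···█····█·█··     ┃   
·██··█··█┃  Tom·····█·█████··█·     ┃   
·█████··█┃                          ┃   
━━━━━━━━━┛                          ┃   
        ┃                           ┃   
        ┗━━━━━━━━━━━━━━━━━━━━━━━━━━━┛   
                                        
                                        
                                        


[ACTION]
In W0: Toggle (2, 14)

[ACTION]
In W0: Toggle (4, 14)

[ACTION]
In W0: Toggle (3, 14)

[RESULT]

                                        
          ┏━━━━━━━━━━━━━━━━━━━━━━━━━━━━┓
          ┃ HexEditor                  ┃
          ┠────────────────────────────┨
━━━━━━━━━┓┃00000000  4b 3a 9B a9 a9 a9 ┃
         ┃┃00000010  eb fa d5 e6 83 ff ┃
─────────┨┃00000020  08 71 ae 91 c7 2d ┃
         ┃┃00000030  bf 4b 82 06 5a b3 ┃
··█···█··┃┃00000040  bd bd bd bd 1e dc ┃
█····█··█┃┃00000050  39 86             ┃
█·██···█·┃┃                            ┃
██·······┃┃                            ┃
····█····┃┗━━━━━━━━━━━━━━━━━━━━━━━━━━━━┛
██··█·███┃HiHat··█···█····█·██·     ┃   
·██··█··█┃  Tom·····█·█████····     ┃   
·█████··█┃                          ┃   
━━━━━━━━━┛                          ┃   
        ┃                           ┃   
        ┗━━━━━━━━━━━━━━━━━━━━━━━━━━━┛   
                                        
                                        
                                        


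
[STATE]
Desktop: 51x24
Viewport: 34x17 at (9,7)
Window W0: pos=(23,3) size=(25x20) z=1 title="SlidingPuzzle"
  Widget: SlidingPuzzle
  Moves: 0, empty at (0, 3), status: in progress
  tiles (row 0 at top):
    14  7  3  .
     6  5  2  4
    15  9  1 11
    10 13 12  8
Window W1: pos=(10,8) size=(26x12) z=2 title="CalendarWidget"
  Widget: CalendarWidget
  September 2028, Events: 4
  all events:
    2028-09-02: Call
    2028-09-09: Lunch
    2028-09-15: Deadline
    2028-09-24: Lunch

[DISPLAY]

              ┃│ 14 │  7 │  3 │   
 ┏━━━━━━━━━━━━━━━━━━━━━━━━┓───┼───
 ┃ CalendarWidget         ┃ 2 │  4
 ┠────────────────────────┨───┼───
 ┃     September 2028     ┃ 1 │ 11
 ┃Mo Tu We Th Fr Sa Su    ┃───┼───
 ┃             1  2*  3   ┃12 │  8
 ┃ 4  5  6  7  8  9* 10   ┃───┴───
 ┃11 12 13 14 15* 16 17   ┃       
 ┃18 19 20 21 22 23 24*   ┃       
 ┃25 26 27 28 29 30       ┃       
 ┃                        ┃       
 ┗━━━━━━━━━━━━━━━━━━━━━━━━┛       
              ┃                   
              ┃                   
              ┗━━━━━━━━━━━━━━━━━━━
                                  


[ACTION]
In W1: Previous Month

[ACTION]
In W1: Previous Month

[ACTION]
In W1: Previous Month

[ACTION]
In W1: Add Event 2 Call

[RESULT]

              ┃│ 14 │  7 │  3 │   
 ┏━━━━━━━━━━━━━━━━━━━━━━━━┓───┼───
 ┃ CalendarWidget         ┃ 2 │  4
 ┠────────────────────────┨───┼───
 ┃       June 2028        ┃ 1 │ 11
 ┃Mo Tu We Th Fr Sa Su    ┃───┼───
 ┃          1  2*  3  4   ┃12 │  8
 ┃ 5  6  7  8  9 10 11    ┃───┴───
 ┃12 13 14 15 16 17 18    ┃       
 ┃19 20 21 22 23 24 25    ┃       
 ┃26 27 28 29 30          ┃       
 ┃                        ┃       
 ┗━━━━━━━━━━━━━━━━━━━━━━━━┛       
              ┃                   
              ┃                   
              ┗━━━━━━━━━━━━━━━━━━━
                                  


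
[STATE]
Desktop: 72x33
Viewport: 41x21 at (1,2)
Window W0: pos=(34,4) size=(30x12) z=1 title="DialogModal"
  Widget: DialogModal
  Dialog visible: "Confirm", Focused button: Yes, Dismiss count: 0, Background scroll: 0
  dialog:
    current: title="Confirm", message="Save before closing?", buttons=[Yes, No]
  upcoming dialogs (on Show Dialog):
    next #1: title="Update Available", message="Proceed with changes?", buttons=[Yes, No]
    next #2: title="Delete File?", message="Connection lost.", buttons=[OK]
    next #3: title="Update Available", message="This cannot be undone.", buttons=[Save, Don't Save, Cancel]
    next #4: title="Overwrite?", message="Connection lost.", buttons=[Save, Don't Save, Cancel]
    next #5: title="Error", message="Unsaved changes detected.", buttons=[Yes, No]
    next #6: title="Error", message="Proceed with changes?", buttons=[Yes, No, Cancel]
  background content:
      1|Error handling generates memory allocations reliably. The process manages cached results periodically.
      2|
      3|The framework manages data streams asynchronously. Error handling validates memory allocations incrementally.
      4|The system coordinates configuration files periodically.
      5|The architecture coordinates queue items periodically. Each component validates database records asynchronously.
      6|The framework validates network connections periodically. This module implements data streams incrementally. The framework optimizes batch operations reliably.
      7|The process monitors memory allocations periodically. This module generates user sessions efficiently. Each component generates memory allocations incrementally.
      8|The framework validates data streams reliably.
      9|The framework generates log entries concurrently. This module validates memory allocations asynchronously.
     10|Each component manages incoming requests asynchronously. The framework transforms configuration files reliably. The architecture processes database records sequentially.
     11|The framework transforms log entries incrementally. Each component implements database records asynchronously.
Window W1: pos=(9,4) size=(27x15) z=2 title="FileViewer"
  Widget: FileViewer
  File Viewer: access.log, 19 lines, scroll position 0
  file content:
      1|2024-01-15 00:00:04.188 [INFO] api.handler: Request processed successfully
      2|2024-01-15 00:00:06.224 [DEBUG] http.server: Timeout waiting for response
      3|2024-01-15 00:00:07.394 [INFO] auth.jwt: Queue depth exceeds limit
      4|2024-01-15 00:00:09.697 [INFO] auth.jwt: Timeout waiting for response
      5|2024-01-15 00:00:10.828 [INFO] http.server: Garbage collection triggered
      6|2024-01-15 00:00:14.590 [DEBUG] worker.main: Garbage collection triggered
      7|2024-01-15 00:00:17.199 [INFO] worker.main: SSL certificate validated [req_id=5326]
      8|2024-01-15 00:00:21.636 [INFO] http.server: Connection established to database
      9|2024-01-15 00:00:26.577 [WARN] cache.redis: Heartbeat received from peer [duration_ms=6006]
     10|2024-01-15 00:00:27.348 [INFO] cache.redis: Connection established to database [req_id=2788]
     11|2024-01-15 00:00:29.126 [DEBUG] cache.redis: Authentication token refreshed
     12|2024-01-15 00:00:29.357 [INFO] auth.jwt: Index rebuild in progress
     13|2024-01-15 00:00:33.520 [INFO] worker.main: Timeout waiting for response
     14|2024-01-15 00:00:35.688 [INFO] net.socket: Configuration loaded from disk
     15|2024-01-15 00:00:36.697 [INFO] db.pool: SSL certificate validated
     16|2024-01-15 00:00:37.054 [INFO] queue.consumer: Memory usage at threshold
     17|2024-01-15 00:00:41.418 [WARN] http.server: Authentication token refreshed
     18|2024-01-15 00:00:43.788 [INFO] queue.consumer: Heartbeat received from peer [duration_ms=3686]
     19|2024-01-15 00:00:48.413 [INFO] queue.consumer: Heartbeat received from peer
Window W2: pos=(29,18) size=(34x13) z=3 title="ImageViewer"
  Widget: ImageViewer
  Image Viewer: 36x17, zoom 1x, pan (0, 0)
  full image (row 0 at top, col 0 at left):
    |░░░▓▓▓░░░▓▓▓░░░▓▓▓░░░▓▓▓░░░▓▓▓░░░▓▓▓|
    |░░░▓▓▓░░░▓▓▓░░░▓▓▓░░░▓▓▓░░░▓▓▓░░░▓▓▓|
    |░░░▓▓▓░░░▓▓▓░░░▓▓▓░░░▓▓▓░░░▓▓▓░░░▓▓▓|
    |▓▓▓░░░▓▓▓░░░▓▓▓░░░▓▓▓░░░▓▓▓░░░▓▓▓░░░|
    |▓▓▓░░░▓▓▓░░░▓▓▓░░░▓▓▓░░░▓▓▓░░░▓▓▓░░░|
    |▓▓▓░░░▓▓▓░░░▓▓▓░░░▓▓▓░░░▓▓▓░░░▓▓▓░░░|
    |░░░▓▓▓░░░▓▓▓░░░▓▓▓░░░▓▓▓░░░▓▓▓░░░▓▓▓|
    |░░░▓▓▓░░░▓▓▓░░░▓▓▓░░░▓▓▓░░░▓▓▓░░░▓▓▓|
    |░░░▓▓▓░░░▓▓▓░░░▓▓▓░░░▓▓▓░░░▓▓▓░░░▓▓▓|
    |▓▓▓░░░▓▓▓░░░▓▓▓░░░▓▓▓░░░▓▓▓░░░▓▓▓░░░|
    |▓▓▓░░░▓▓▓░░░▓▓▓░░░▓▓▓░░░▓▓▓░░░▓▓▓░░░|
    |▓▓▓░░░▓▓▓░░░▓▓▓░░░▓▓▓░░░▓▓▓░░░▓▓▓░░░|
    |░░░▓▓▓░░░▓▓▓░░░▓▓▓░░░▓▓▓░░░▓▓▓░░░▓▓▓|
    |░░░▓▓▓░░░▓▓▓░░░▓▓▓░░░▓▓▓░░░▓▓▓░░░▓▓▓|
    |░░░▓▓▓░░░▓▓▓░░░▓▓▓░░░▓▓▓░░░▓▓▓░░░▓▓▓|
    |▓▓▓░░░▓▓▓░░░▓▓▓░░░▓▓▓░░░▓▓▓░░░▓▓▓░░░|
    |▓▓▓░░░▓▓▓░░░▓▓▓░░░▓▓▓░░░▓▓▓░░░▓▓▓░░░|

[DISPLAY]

                                         
                                         
        ┏━━━━━━━━━━━━━━━━━━━━━━━━━┓━━━━━━
        ┃ FileViewer              ┃Dialog
        ┠─────────────────────────┨──────
        ┃2024-01-15 00:00:04.188 ▲┃rror h
        ┃2024-01-15 00:00:06.224 █┃ ┌────
        ┃2024-01-15 00:00:07.394 ░┃h│    
        ┃2024-01-15 00:00:09.697 ░┃h│ Sav
        ┃2024-01-15 00:00:10.828 ░┃h│    
        ┃2024-01-15 00:00:14.590 ░┃h└────
        ┃2024-01-15 00:00:17.199 ░┃he pro
        ┃2024-01-15 00:00:21.636 ░┃he fra
        ┃2024-01-15 00:00:26.577 ░┃━━━━━━
        ┃2024-01-15 00:00:27.348 ░┃      
        ┃2024-01-15 00:00:29.126 ▼┃      
        ┗━━━━━━━━━━━━━━━━━━━┏━━━━━━━━━━━━
                            ┃ ImageViewer
                            ┠────────────
                            ┃░░░▓▓▓░░░▓▓▓
                            ┃░░░▓▓▓░░░▓▓▓


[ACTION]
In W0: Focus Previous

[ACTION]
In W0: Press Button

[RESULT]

                                         
                                         
        ┏━━━━━━━━━━━━━━━━━━━━━━━━━┓━━━━━━
        ┃ FileViewer              ┃Dialog
        ┠─────────────────────────┨──────
        ┃2024-01-15 00:00:04.188 ▲┃rror h
        ┃2024-01-15 00:00:06.224 █┃      
        ┃2024-01-15 00:00:07.394 ░┃he fra
        ┃2024-01-15 00:00:09.697 ░┃he sys
        ┃2024-01-15 00:00:10.828 ░┃he arc
        ┃2024-01-15 00:00:14.590 ░┃he fra
        ┃2024-01-15 00:00:17.199 ░┃he pro
        ┃2024-01-15 00:00:21.636 ░┃he fra
        ┃2024-01-15 00:00:26.577 ░┃━━━━━━
        ┃2024-01-15 00:00:27.348 ░┃      
        ┃2024-01-15 00:00:29.126 ▼┃      
        ┗━━━━━━━━━━━━━━━━━━━┏━━━━━━━━━━━━
                            ┃ ImageViewer
                            ┠────────────
                            ┃░░░▓▓▓░░░▓▓▓
                            ┃░░░▓▓▓░░░▓▓▓


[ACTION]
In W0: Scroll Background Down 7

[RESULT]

                                         
                                         
        ┏━━━━━━━━━━━━━━━━━━━━━━━━━┓━━━━━━
        ┃ FileViewer              ┃Dialog
        ┠─────────────────────────┨──────
        ┃2024-01-15 00:00:04.188 ▲┃he fra
        ┃2024-01-15 00:00:06.224 █┃he fra
        ┃2024-01-15 00:00:07.394 ░┃ach co
        ┃2024-01-15 00:00:09.697 ░┃he fra
        ┃2024-01-15 00:00:10.828 ░┃      
        ┃2024-01-15 00:00:14.590 ░┃      
        ┃2024-01-15 00:00:17.199 ░┃      
        ┃2024-01-15 00:00:21.636 ░┃      
        ┃2024-01-15 00:00:26.577 ░┃━━━━━━
        ┃2024-01-15 00:00:27.348 ░┃      
        ┃2024-01-15 00:00:29.126 ▼┃      
        ┗━━━━━━━━━━━━━━━━━━━┏━━━━━━━━━━━━
                            ┃ ImageViewer
                            ┠────────────
                            ┃░░░▓▓▓░░░▓▓▓
                            ┃░░░▓▓▓░░░▓▓▓


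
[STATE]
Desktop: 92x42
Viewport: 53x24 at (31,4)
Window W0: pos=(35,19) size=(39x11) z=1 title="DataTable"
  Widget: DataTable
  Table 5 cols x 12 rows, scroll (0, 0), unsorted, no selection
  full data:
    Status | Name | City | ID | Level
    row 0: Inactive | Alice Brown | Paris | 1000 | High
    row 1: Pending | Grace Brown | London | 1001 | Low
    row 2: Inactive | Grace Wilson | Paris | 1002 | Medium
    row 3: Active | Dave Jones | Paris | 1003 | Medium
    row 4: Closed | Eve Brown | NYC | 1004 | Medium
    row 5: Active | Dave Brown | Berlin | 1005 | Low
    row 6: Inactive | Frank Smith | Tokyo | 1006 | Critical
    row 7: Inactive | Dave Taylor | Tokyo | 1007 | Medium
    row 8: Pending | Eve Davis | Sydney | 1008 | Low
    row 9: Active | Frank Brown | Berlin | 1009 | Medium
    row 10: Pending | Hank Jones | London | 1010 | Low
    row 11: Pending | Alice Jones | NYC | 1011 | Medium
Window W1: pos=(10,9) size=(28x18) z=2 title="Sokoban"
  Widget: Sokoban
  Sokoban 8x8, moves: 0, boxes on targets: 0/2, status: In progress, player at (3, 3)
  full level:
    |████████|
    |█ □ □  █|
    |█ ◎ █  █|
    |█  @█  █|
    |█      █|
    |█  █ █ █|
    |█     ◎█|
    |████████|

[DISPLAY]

                                                     
                                                     
                                                     
                                                     
                                                     
━━━━━━┓                                              
      ┃                                              
──────┨                                              
      ┃                                              
      ┃                                              
      ┃                                              
      ┃                                              
      ┃                                              
      ┃                                              
      ┃                                              
      ┃━━━━━━━━━━━━━━━━━━━━━━━━━━━━━━━━━━━┓          
      ┃ataTable                           ┃          
      ┃───────────────────────────────────┨          
      ┃atus  │Name        │City  │ID  │Lev┃          
      ┃──────┼────────────┼──────┼────┼───┃          
      ┃active│Alice Brown │Paris │1000│Hig┃          
      ┃nding │Grace Brown │London│1001│Low┃          
━━━━━━┛active│Grace Wilson│Paris │1002│Med┃          
    ┃Active  │Dave Jones  │Paris │1003│Med┃          


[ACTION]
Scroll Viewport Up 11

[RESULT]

                                                     
                                                     
                                                     
                                                     
                                                     
                                                     
                                                     
                                                     
                                                     
━━━━━━┓                                              
      ┃                                              
──────┨                                              
      ┃                                              
      ┃                                              
      ┃                                              
      ┃                                              
      ┃                                              
      ┃                                              
      ┃                                              
      ┃━━━━━━━━━━━━━━━━━━━━━━━━━━━━━━━━━━━┓          
      ┃ataTable                           ┃          
      ┃───────────────────────────────────┨          
      ┃atus  │Name        │City  │ID  │Lev┃          
      ┃──────┼────────────┼──────┼────┼───┃          


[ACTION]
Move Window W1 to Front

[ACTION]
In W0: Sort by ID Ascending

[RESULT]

                                                     
                                                     
                                                     
                                                     
                                                     
                                                     
                                                     
                                                     
                                                     
━━━━━━┓                                              
      ┃                                              
──────┨                                              
      ┃                                              
      ┃                                              
      ┃                                              
      ┃                                              
      ┃                                              
      ┃                                              
      ┃                                              
      ┃━━━━━━━━━━━━━━━━━━━━━━━━━━━━━━━━━━━┓          
      ┃ataTable                           ┃          
      ┃───────────────────────────────────┨          
      ┃atus  │Name        │City  │ID ▲│Lev┃          
      ┃──────┼────────────┼──────┼────┼───┃          


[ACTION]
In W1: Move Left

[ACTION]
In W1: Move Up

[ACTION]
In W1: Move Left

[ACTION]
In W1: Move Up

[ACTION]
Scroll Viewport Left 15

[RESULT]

                                                     
                                                     
                                                     
                                                     
                                                     
                                                     
                                                     
                                                     
                                                     
━━━━━━━━━━━━━━━━━━━━━┓                               
ban                  ┃                               
─────────────────────┨                               
███                  ┃                               
  █                  ┃                               
  █                  ┃                               
  █                  ┃                               
  █                  ┃                               
█ █                  ┃                               
 ◎█                  ┃                               
███                  ┃━━━━━━━━━━━━━━━━━━━━━━━━━━━━━━━
: 4  0/2             ┃ataTable                       
                     ┃───────────────────────────────
                     ┃atus  │Name        │City  │ID ▲
                     ┃──────┼────────────┼──────┼────
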